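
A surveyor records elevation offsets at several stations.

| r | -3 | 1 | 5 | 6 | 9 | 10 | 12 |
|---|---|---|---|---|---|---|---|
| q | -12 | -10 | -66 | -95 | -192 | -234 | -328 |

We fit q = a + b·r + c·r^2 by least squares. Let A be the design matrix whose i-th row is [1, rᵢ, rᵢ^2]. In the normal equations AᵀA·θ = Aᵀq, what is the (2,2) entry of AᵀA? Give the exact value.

396

Row 2 ↔ basis r, column 2 ↔ basis r, so (AᵀA)_{2,2} = Σᵢ (r)·(r) = (-3)·(-3) + (1)·(1) + (5)·(5) + (6)·(6) + (9)·(9) + (10)·(10) + (12)·(12) = 396.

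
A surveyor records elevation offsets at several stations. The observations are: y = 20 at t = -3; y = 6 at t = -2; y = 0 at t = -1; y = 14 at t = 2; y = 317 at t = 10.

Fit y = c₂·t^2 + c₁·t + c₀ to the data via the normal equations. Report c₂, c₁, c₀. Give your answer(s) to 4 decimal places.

Sums needed: Σt^2·t^2 = 10114, Σt^2·t = 972, Σt^2 = 118, Σt·t = 118, Σt = 6, Σ1 = 5.
Right-hand side: Σt^2·y = 31960, Σt·y = 3126, Σy = 357.
Solving the 3×3 system (Gaussian elimination) gives c₂ = 459461/153139, c₁ = 284940/153139, c₀ = -35869/21877.

c₂ = 3.0003, c₁ = 1.8607, c₀ = -1.6396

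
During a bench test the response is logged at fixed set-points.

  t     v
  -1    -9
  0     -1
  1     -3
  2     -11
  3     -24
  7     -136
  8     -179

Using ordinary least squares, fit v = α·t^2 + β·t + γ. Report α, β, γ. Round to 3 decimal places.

α = -3.024, β = 2.126, γ = -2.633

Compute the Gram sums: Σt^2·t^2 = 6596, Σt^2·t = 890, Σt^2 = 128, Σt·t = 128, Σt = 20, Σ1 = 7.
For Xᵀv: Σt^2·v = -18392, Σt·v = -2472, Σv = -363.
Inverting the 3×3 Gram matrix, [α, β, γ]ᵀ = [-20150/6663, 14168/6663, -5849/2221]ᵀ.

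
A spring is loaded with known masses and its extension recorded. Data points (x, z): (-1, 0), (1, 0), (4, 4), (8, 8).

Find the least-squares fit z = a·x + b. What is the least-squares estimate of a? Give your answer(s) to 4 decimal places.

The normal equations are: 82·a + 12·b = 80;  12·a + 4·b = 12.
(Σx·x = 82, Σx = 12, Σ1 = 4, Σx·z = 80, Σz = 12.)
Determinant 82·4 − 12² = 184.
a = (80·4 − 12·12)/184 = 22/23; b = (82·12 − 12·80)/184 = 3/23.

a = 0.9565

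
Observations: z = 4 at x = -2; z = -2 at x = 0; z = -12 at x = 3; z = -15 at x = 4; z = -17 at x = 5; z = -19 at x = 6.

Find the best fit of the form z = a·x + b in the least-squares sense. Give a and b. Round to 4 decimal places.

With design matrix M, MᵀM = [[90, 16]; [16, 6]] and Mᵀz = [-303, -61]ᵀ.
Δ = 90·6 − 16² = 284.
a = ((-303)·6 − 16·(-61))/284 = -421/142; b = (90·(-61) − 16·(-303))/284 = -321/142.

a = -2.9648, b = -2.2606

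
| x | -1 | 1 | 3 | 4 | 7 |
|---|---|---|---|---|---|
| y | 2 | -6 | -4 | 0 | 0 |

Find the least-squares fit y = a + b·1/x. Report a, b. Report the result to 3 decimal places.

a = -1.032, b = -3.912

MᵀM·[a, b]ᵀ = Mᵀy reads: 5·a + (61/84)·b = -8;  (61/84)·a + (15481/7056)·b = -28/3.
(Σ1 = 5, Σ1/x = 61/84, Σ1/x·1/x = 15481/7056, Σy = -8, Σ1/x·y = -28/3.)
Δ = 5·(15481/7056) − (61/84)² = 18421/1764.
a = ((-8)·(15481/7056) − (61/84)·(-28/3))/(18421/1764) = -1462/1417; b = (5·(-28/3) − (61/84)·(-8))/(18421/1764) = -5544/1417.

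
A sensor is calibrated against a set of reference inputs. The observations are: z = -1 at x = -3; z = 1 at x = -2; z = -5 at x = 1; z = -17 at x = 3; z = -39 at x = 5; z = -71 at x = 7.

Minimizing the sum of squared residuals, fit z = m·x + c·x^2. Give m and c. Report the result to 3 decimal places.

Setting ∂/∂m … = 0 gives: 97·m + 461·c = -747;  461·m + 3205·c = -4617.
Δ = 97·3205 − 461² = 98364.
m = ((-747)·3205 − 461·(-4617))/98364 = -44283/16394; c = (97·(-4617) − 461·(-747))/98364 = -17247/16394.

m = -2.701, c = -1.052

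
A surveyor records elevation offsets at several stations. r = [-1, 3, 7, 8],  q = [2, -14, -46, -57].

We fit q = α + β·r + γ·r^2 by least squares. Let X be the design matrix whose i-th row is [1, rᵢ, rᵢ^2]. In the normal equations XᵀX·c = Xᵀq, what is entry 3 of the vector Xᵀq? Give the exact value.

Entry 3 ↔ basis r^2, so (Xᵀq)_{3} = Σᵢ (r^2)·qᵢ = (1)·(2) + (9)·(-14) + (49)·(-46) + (64)·(-57) = -6026.

-6026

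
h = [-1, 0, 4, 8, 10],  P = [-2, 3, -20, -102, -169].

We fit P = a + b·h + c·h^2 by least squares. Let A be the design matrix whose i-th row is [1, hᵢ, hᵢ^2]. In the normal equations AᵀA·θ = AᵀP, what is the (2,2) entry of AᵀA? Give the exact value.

181

Row 2 ↔ basis h, column 2 ↔ basis h, so (AᵀA)_{2,2} = Σᵢ (h)·(h) = (-1)·(-1) + (0)·(0) + (4)·(4) + (8)·(8) + (10)·(10) = 181.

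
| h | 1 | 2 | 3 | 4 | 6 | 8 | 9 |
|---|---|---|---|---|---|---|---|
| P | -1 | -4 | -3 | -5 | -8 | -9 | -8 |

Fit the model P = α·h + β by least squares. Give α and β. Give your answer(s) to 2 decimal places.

α = -0.92, β = -1.10

The normal system MᵀM·[α, β]ᵀ = MᵀP is [[211, 33]; [33, 7]]·[α, β]ᵀ = [-230, -38]ᵀ.
Δ = 211·7 − 33² = 388.
α = ((-230)·7 − 33·(-38))/388 = -89/97; β = (211·(-38) − 33·(-230))/388 = -107/97.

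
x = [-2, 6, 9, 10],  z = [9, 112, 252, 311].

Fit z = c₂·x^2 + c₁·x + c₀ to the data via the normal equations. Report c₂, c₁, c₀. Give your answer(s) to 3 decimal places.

c₂ = 3.073, c₁ = 0.583, c₀ = -2.125

Normal-equation sums: Σx^2·x^2 = 17873, Σx^2·x = 1937, Σx^2 = 221, Σx·x = 221, Σx = 23, Σ1 = 4.
And Σx^2·z = 55580, Σx·z = 6032, Σz = 684.
Solving the 3×3 system (Gaussian elimination) gives c₂ = 4007/1304, c₁ = 3799/6520, c₀ = -6929/3260.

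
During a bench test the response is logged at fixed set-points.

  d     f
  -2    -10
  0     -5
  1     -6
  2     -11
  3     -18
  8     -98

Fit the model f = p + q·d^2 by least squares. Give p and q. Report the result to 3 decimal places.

Sums needed: Σ1 = 6, Σd^2 = 82, Σd^2·d^2 = 4210.
For Mᵀf: Σf = -148, Σd^2·f = -6524.
Δ = 6·4210 − 82² = 18536.
p = ((-148)·4210 − 82·(-6524))/18536 = -11014/2317; q = (6·(-6524) − 82·(-148))/18536 = -3376/2317.

p = -4.754, q = -1.457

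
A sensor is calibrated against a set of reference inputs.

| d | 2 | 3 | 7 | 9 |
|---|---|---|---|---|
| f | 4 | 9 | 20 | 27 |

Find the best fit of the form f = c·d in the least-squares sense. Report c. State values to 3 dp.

c = 2.923

Forming AᵀA = [[143]] and Aᵀf = [418]ᵀ gives AᵀA·[c]ᵀ = Aᵀf.
Hence c = 418 / 143 ≈ 2.92308.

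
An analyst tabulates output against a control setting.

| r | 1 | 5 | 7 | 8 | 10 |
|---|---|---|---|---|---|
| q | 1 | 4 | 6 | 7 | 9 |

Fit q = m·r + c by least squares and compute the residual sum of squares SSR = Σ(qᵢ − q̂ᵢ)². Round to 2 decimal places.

SSR = 0.22

Normal-equation sums: Σr·r = 239, Σr = 31, Σ1 = 5.
And Σr·q = 209, Σq = 27.
Normal equations: [[239, 31]; [31, 5]]·[m, c]ᵀ = [209, 27]ᵀ.
det = 239·5 − 31² = 234.
m = (209·5 − 31·27)/234 = 8/9; c = (239·27 − 31·209)/234 = -1/9.
Residuals: 2/9, -1/3, -1/9, 0, 2/9; SSR = 2/9.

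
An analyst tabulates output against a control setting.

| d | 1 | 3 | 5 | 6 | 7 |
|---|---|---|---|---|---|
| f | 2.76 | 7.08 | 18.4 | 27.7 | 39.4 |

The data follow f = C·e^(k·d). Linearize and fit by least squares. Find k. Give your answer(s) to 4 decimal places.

k = 0.4492

Linearized form: ln f = k·d + ln C. From the 5 transformed points,
Σd = 22.0000, Σ(d)² = 120.0000, Σln f = 12.8801, Σd·ln f = 67.0938.
Normal system: [[120.0000, 22.0000]; [22.0000, 5]]·[k, ln C]ᵀ = [67.0938, 12.8801]ᵀ.
Solving (det = 116.0000): k = 0.44920, ln C = 0.59951.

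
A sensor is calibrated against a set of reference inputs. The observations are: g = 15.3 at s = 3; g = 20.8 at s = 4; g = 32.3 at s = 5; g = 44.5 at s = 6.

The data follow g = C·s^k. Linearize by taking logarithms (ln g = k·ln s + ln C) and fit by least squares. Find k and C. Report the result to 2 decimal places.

k = 1.56, C = 2.61

With ln gᵢ as the transformed response and ln sᵢ as the regressor:
Σln s = 5.8861, Σ(ln s)² = 8.9295, Σln g = 13.0334, Σln s·ln g = 19.5977.
Normal system: [[8.9295, 5.8861]; [5.8861, 4]]·[k, ln C]ᵀ = [19.5977, 13.0334]ᵀ.
Slope k = (n·Σln s·ln g − Σln s·Σln g)/(n·Σ(ln s)² − (Σln s)²) = (4·19.5977 − 5.8861·13.0334)/1.0716 = 1.56316; ln C = (Σln g − k·Σln s)/n = 0.95811, so C = exp(0.95811) = 2.60676.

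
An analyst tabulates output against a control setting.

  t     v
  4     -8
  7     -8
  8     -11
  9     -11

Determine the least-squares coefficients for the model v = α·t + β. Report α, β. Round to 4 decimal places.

α = -0.6429, β = -5.0000

The normal system AᵀA·[α, β]ᵀ = Aᵀv is [[210, 28]; [28, 4]]·[α, β]ᵀ = [-275, -38]ᵀ.
Eliminating β: 4·(row 1) − 28·(row 2) gives 56·α = 4·(-275) − 28·(-38) = -36, so α = -9/14.
Then β = ((-38) − 28·(-9/14))/4 = -5.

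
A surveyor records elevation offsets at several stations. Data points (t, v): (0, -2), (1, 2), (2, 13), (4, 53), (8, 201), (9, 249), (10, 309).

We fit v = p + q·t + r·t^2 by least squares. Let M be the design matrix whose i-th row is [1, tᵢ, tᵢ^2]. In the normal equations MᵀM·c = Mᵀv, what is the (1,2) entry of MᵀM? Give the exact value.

Row 1 ↔ basis 1, column 2 ↔ basis t, so (MᵀM)_{1,2} = Σᵢ t = (1)·(0) + (1)·(1) + (1)·(2) + (1)·(4) + (1)·(8) + (1)·(9) + (1)·(10) = 34.

34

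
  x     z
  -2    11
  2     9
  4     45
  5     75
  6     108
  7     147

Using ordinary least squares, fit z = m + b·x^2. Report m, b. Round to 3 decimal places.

m = -2.442, b = 3.057

The normal system AᵀA·[m, b]ᵀ = Aᵀz is [[6, 134]; [134, 4610]]·[m, b]ᵀ = [395, 13766]ᵀ.
det = 6·4610 − 134² = 9704.
m = (395·4610 − 134·13766)/9704 = -11847/4852; b = (6·13766 − 134·395)/9704 = 14833/4852.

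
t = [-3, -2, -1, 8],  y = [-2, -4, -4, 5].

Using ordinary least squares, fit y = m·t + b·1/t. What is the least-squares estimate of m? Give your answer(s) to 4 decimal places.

Forming MᵀM = [[78, 4]; [4, 793/576]] and Mᵀy = [58, 175/24]ᵀ gives MᵀM·[m, b]ᵀ = Mᵀy.
Δ = 78·(793/576) − 4² = 8773/96.
m = (58·(793/576) − 4·(175/24))/(8773/96) = 14597/26319; b = (78·(175/24) − 4·58)/(8773/96) = 32328/8773.

m = 0.5546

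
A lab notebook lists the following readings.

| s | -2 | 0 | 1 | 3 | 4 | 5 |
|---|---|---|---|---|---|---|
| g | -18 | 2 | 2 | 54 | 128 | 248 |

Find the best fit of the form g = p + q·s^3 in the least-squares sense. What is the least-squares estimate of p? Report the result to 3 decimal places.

Sums needed: Σ1 = 6, Σs^3 = 209, Σs^3·s^3 = 20515.
Right-hand side: Σg = 416, Σs^3·g = 40796.
Determinant 6·20515 − 209² = 79409.
p = (416·20515 − 209·40796)/79409 = 716/7219; q = (6·40796 − 209·416)/79409 = 157832/79409.

p = 0.099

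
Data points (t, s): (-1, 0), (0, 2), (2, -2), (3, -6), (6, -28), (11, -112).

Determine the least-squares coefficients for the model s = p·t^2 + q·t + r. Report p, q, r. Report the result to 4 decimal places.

Sums needed: Σt^2·t^2 = 16035, Σt^2·t = 1581, Σt^2 = 171, Σt·t = 171, Σt = 21, Σ1 = 6.
Right-hand side: Σt^2·s = -14622, Σt·s = -1422, Σs = -146.
So XᵀX·[p, q, r]ᵀ = Xᵀs: [[16035, 1581, 171]; [1581, 171, 21]; [171, 21, 6]]·[p, q, r]ᵀ = [-14622, -1422, -146]ᵀ.
Inverting the 3×3 Gram matrix, [p, q, r]ᵀ = [-4163/4098, 18301/20490, 15292/10245]ᵀ.

p = -1.0159, q = 0.8932, r = 1.4926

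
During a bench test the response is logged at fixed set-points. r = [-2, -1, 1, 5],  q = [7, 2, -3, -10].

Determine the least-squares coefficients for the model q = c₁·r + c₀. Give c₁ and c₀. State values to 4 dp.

MᵀM·[c₁, c₀]ᵀ = Mᵀq reads: 31·c₁ + 3·c₀ = -69;  3·c₁ + 4·c₀ = -4.
(Σr·r = 31, Σr = 3, Σ1 = 4, Σr·q = -69, Σq = -4.)
Eliminating c₀: 4·(row 1) − 3·(row 2) gives 115·c₁ = 4·(-69) − 3·(-4) = -264, so c₁ = -264/115.
Then c₀ = ((-4) − 3·(-264/115))/4 = 83/115.

c₁ = -2.2957, c₀ = 0.7217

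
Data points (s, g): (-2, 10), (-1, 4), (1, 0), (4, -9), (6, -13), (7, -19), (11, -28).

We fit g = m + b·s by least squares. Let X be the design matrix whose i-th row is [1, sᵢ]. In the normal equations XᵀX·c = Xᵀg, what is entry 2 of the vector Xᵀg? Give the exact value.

Entry 2 ↔ basis s, so (Xᵀg)_{2} = Σᵢ (s)·gᵢ = (-2)·(10) + (-1)·(4) + (1)·(0) + (4)·(-9) + (6)·(-13) + (7)·(-19) + (11)·(-28) = -579.

-579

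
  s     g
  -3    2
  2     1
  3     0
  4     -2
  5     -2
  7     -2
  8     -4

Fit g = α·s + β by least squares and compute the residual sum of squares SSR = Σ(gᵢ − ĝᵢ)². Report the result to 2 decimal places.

Compute the Gram sums: Σs·s = 176, Σs = 26, Σ1 = 7.
Moment sums: Σs·g = -68, Σg = -7.
Eliminating β: 7·(row 1) − 26·(row 2) gives 556·α = 7·(-68) − 26·(-7) = -294, so α = -147/278.
Then β = ((-7) − 26·(-147/278))/7 = 134/139.
Residuals: -153/278, 152/139, 173/278, -118/139, -89/278, 205/278, -102/139; SSR = 527/139.

SSR = 3.79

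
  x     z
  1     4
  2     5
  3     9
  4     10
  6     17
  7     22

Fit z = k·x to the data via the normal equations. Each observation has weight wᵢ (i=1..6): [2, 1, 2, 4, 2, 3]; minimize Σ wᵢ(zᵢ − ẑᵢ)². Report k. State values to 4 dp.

k = 2.9251

The normal equations are: 307·k = 898.
Hence k = 898 / 307 ≈ 2.92508.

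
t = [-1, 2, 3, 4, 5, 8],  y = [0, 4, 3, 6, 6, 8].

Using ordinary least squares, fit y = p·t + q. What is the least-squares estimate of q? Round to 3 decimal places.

Compute the Gram sums: Σt·t = 119, Σt = 21, Σ1 = 6.
Moment sums: Σt·y = 135, Σy = 27.
Normal equations: [[119, 21]; [21, 6]]·[p, q]ᵀ = [135, 27]ᵀ.
Determinant 119·6 − 21² = 273.
p = (135·6 − 21·27)/273 = 81/91; q = (119·27 − 21·135)/273 = 18/13.

q = 1.385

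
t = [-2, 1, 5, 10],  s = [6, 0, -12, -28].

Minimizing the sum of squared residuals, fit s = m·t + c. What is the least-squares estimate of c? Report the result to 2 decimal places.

Forming XᵀX = [[130, 14]; [14, 4]] and Xᵀs = [-352, -34]ᵀ gives XᵀX·[m, c]ᵀ = Xᵀs.
Δ = 130·4 − 14² = 324.
m = ((-352)·4 − 14·(-34))/324 = -233/81; c = (130·(-34) − 14·(-352))/324 = 127/81.

c = 1.57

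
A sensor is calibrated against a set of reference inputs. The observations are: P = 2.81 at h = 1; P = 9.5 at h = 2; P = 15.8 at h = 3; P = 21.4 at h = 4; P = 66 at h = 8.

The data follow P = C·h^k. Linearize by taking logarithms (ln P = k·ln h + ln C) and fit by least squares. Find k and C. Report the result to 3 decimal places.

Let Y = ln P. Fitting Y = k·ln h + ln C by least squares:
Σln h = 5.2575, Σ(ln h)² = 7.9333, Σln P = 13.2975, Σln h·ln P = 17.5516.
Equations: 7.9333·k + 5.2575·ln C = 17.5516;  5.2575·k + 5·ln C = 13.2975.
Solving (det = 12.0252): k = 1.48406, ln C = 1.09902, so C = exp(1.09902) = 3.00123.

k = 1.484, C = 3.001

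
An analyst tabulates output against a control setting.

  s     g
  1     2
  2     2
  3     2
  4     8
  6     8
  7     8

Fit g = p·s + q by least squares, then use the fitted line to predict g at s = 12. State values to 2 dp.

From the data, Σs·s = 115, Σs = 23, Σ1 = 6.
For Aᵀg: Σs·g = 148, Σg = 30.
AᵀA·[p, q]ᵀ = Aᵀg becomes [[115, 23]; [23, 6]]·[p, q]ᵀ = [148, 30]ᵀ.
Eliminating q: 6·(row 1) − 23·(row 2) gives 161·p = 6·148 − 23·30 = 198, so p = 198/161.
Then q = (30 − 23·(198/161))/6 = 2/7.
At s = 12: ĝ = (198/161)·(12) + (2/7)·(1) = 346/23.

ĝ = 15.04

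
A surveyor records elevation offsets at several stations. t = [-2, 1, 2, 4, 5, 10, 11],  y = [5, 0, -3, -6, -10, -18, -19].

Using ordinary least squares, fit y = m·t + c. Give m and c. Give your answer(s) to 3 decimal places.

Setting ∂/∂m … = 0 gives: 271·m + 31·c = -479;  31·m + 7·c = -51.
(Σt·t = 271, Σt = 31, Σ1 = 7, Σt·y = -479, Σy = -51.)
Δ = 271·7 − 31² = 936.
m = ((-479)·7 − 31·(-51))/936 = -443/234; c = (271·(-51) − 31·(-479))/936 = 257/234.

m = -1.893, c = 1.098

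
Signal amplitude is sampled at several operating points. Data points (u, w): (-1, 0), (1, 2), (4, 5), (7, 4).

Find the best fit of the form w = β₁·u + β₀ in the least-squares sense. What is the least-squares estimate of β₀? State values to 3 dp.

β₀ = 1.272

The normal system MᵀM·[β₁, β₀]ᵀ = Mᵀw is [[67, 11]; [11, 4]]·[β₁, β₀]ᵀ = [50, 11]ᵀ.
Eliminating β₀: 4·(row 1) − 11·(row 2) gives 147·β₁ = 4·50 − 11·11 = 79, so β₁ = 79/147.
Then β₀ = (11 − 11·(79/147))/4 = 187/147.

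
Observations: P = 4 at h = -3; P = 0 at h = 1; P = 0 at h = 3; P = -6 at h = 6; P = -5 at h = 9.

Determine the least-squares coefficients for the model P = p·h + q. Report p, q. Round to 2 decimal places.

AᵀA·[p, q]ᵀ = AᵀP reads: 136·p + 16·q = -93;  16·p + 5·q = -7.
Eliminating q: 5·(row 1) − 16·(row 2) gives 424·p = 5·(-93) − 16·(-7) = -353, so p = -353/424.
Then q = ((-7) − 16·(-353/424))/5 = 67/53.

p = -0.83, q = 1.26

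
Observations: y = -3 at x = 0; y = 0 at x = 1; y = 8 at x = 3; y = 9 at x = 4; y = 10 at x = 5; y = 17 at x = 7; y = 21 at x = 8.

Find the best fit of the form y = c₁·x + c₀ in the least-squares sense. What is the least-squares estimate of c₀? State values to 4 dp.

Entries of AᵀA: Σx·x = 164, Σx = 28, Σ1 = 7.
Moment sums: Σx·y = 397, Σy = 62.
Normal equations: [[164, 28]; [28, 7]]·[c₁, c₀]ᵀ = [397, 62]ᵀ.
det = 164·7 − 28² = 364.
c₁ = (397·7 − 28·62)/364 = 149/52; c₀ = (164·62 − 28·397)/364 = -237/91.

c₀ = -2.6044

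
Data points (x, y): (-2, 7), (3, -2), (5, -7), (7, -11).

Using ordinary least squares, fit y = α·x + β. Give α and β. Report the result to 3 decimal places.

α = -2.006, β = 3.268

With design matrix M, MᵀM = [[87, 13]; [13, 4]] and Mᵀy = [-132, -13]ᵀ.
Determinant 87·4 − 13² = 179.
α = ((-132)·4 − 13·(-13))/179 = -359/179; β = (87·(-13) − 13·(-132))/179 = 585/179.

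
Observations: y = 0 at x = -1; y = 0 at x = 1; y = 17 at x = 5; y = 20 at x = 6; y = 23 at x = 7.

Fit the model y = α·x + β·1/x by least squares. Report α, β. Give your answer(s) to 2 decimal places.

Entries of AᵀA: Σx·x = 112, Σx·1/x = 5, Σ1/x·1/x = 92089/44100.
For Aᵀy: Σx·y = 366, Σ1/x·y = 1052/105.
Δ = 112·(92089/44100) − 5² = 328981/1575.
α = (366·(92089/44100) − 5·(1052/105))/(328981/1575) = 15747687/4605734; β = (112·(1052/105) − 5·366)/(328981/1575) = -1114890/328981.

α = 3.42, β = -3.39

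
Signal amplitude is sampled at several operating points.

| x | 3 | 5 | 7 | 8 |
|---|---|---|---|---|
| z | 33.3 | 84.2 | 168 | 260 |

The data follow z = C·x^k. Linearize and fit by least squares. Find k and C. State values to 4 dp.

Linearized form: ln z = k·ln x + ln C. From the 4 transformed points,
XᵀX = [[11.9079, 6.7334]; [6.7334, 4]], rhs = [32.5201, 18.6234]ᵀ  (here Σln x = 6.7334, Σ(ln x)² = 11.9079, Σln z = 18.6234, Σln x·ln z = 32.5201).
Δ = 11.9079·4 − (6.7334)² = 2.2928; k = (32.5201·4 − 6.7334·18.6234)/2.2928 = 2.04181, ln C = (11.9079·18.6234 − 6.7334·32.5201)/2.2928 = 1.21877, so C = exp(1.21877) = 3.38302.

k = 2.0418, C = 3.3830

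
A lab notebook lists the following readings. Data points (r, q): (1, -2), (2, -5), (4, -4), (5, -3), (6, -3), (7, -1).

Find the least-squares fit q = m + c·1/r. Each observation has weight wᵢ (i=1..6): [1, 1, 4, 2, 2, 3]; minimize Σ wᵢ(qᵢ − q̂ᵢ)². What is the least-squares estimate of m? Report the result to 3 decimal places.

m = -2.743

From the data, Σwᵢ·1 = 13, Σwᵢ·1/r = 769/210, Σwᵢ·1/r·1/r = 18707/11025.
Moment sums: Σwᵢ·q = -38, Σwᵢ·1/r·q = -779/70.
So XᵀWX·[m, c]ᵀ = XᵀWq: [[13, 769/210]; [769/210, 18707/11025]]·[m, c]ᵀ = [-38, -779/70]ᵀ.
Eliminating c: (18707/11025)·(row 1) − (769/210)·(row 2) gives (381403/44100)·m = (18707/11025)·(-38) − (769/210)·(-779/70) = -149473/6300, so m = -1046311/381403.
Then c = ((-779/70) − (769/210)·(-1046311/381403))/(18707/11025) = -243390/381403.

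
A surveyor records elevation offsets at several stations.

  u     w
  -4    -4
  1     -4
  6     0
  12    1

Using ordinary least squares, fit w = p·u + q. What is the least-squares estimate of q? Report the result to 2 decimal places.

q = -3.09

AᵀA·[p, q]ᵀ = Aᵀw reads: 197·p + 15·q = 24;  15·p + 4·q = -7.
(Σu·u = 197, Σu = 15, Σ1 = 4, Σu·w = 24, Σw = -7.)
det = 197·4 − 15² = 563.
p = (24·4 − 15·(-7))/563 = 201/563; q = (197·(-7) − 15·24)/563 = -1739/563.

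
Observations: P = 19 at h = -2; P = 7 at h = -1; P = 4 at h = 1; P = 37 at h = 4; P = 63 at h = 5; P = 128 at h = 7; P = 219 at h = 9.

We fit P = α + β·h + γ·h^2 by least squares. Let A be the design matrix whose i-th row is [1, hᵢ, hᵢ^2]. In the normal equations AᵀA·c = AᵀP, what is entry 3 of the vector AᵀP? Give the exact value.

Entry 3 ↔ basis h^2, so (AᵀP)_{3} = Σᵢ (h^2)·Pᵢ = (4)·(19) + (1)·(7) + (1)·(4) + (16)·(37) + (25)·(63) + (49)·(128) + (81)·(219) = 26265.

26265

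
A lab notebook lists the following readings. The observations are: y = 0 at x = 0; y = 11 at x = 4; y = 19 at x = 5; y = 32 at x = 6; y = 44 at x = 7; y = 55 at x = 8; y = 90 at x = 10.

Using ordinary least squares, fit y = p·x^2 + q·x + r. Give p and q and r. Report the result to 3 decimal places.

p = 0.988, q = -0.832, r = -0.334

From the data, Σx^2·x^2 = 18674, Σx^2·x = 2260, Σx^2 = 290, Σx·x = 290, Σx = 40, Σ1 = 7.
Moment sums: Σx^2·y = 16479, Σx·y = 1979, Σy = 251.
Normal equations: [[18674, 2260, 290]; [2260, 290, 40]; [290, 40, 7]]·[p, q, r]ᵀ = [16479, 1979, 251]ᵀ.
Solving the 3×3 system (Gaussian elimination) gives p = 31589/31962, q = -132959/159810, r = -254/761.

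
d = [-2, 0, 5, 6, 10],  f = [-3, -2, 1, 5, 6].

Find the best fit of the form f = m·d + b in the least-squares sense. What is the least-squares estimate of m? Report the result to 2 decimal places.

With design matrix M, MᵀM = [[165, 19]; [19, 5]] and Mᵀf = [101, 7]ᵀ.
Δ = 165·5 − 19² = 464.
m = (101·5 − 19·7)/464 = 93/116; b = (165·7 − 19·101)/464 = -191/116.

m = 0.80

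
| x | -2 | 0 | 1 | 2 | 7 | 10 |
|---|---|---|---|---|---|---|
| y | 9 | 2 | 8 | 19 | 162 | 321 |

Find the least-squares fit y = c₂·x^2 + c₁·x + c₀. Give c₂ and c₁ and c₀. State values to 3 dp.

Sums needed: Σx^2·x^2 = 12434, Σx^2·x = 1344, Σx^2 = 158, Σx·x = 158, Σx = 18, Σ1 = 6.
And Σx^2·y = 40158, Σx·y = 4372, Σy = 521.
So AᵀA·[c₂, c₁, c₀]ᵀ = Aᵀy: [[12434, 1344, 158]; [1344, 158, 18]; [158, 18, 6]]·[c₂, c₁, c₀]ᵀ = [40158, 4372, 521]ᵀ.
Row-reducing yields c₂ = 91727/31058, c₁ = 71533/31058, c₀ = 66793/31058.

c₂ = 2.953, c₁ = 2.303, c₀ = 2.151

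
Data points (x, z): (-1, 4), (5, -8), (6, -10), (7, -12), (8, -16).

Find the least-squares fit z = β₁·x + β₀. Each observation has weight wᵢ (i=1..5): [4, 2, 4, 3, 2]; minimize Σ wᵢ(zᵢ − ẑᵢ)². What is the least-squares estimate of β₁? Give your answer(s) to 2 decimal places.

Normal-equation sums: Σwᵢ·x·x = 473, Σwᵢ·x = 67, Σwᵢ·1 = 15.
Moment sums: Σwᵢ·x·z = -844, Σwᵢ·z = -108.
det = 473·15 − 67² = 2606.
β₁ = ((-844)·15 − 67·(-108))/2606 = -2712/1303; β₀ = (473·(-108) − 67·(-844))/2606 = 2732/1303.

β₁ = -2.08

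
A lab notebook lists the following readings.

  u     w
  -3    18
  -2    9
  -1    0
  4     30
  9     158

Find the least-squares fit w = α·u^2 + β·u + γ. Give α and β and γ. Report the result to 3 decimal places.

α = 2.005, β = -0.370, γ = -1.002

XᵀX·[α, β, γ]ᵀ = Xᵀw reads: 6915·α + 757·β + 111·γ = 13476;  757·α + 111·β + 7·γ = 1470;  111·α + 7·β + 5·γ = 215.
Solving the 3×3 system (Gaussian elimination) gives α = 443683/221246, β = -81849/221246, γ = -110798/110623.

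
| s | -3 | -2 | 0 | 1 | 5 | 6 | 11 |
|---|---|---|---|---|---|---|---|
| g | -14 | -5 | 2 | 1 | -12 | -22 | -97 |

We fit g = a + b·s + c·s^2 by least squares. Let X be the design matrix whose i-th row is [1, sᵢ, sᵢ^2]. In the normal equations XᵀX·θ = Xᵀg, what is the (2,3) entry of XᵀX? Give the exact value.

1638

Row 2 ↔ basis s, column 3 ↔ basis s^2, so (XᵀX)_{2,3} = Σᵢ (s)·(s^2) = (-3)·(9) + (-2)·(4) + (0)·(0) + (1)·(1) + (5)·(25) + (6)·(36) + (11)·(121) = 1638.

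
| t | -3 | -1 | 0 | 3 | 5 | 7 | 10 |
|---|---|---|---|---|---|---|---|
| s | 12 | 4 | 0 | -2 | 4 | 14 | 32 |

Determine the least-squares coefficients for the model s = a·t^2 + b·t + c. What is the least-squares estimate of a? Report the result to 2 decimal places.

a = 0.53

AᵀA·[a, b, c]ᵀ = Aᵀs reads: 13189·a + 1467·b + 193·c = 4080;  1467·a + 193·b + 21·c = 392;  193·a + 21·b + 7·c = 64.
(Σt^2·t^2 = 13189, Σt^2·t = 1467, Σt^2 = 193, Σt·t = 193, Σt = 21, Σ1 = 7, Σt^2·s = 4080, Σt·s = 392, Σs = 64.)
Inverting the 3×3 Gram matrix, [a, b, c]ᵀ = [215960/409953, -281492/136651, 327244/409953]ᵀ.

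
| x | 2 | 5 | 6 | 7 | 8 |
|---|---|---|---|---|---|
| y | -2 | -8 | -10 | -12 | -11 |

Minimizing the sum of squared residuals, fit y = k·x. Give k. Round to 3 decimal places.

Sums needed: Σx·x = 178.
Right-hand side: Σx·y = -276.
Normal equations: [[178]]·[k]ᵀ = [-276]ᵀ.
Hence k = -276 / 178 ≈ -1.55056.

k = -1.551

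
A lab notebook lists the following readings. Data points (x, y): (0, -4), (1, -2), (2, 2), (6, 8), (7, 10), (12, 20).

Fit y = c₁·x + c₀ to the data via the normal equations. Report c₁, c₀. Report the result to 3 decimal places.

Entries of MᵀM: Σx·x = 234, Σx = 28, Σ1 = 6.
Moment sums: Σx·y = 360, Σy = 34.
So MᵀM·[c₁, c₀]ᵀ = Mᵀy: [[234, 28]; [28, 6]]·[c₁, c₀]ᵀ = [360, 34]ᵀ.
Determinant 234·6 − 28² = 620.
c₁ = (360·6 − 28·34)/620 = 302/155; c₀ = (234·34 − 28·360)/620 = -531/155.

c₁ = 1.948, c₀ = -3.426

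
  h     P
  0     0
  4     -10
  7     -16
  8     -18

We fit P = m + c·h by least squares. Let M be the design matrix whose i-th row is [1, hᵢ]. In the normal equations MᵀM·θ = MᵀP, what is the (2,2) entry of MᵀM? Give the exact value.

Row 2 ↔ basis h, column 2 ↔ basis h, so (MᵀM)_{2,2} = Σᵢ (h)·(h) = (0)·(0) + (4)·(4) + (7)·(7) + (8)·(8) = 129.

129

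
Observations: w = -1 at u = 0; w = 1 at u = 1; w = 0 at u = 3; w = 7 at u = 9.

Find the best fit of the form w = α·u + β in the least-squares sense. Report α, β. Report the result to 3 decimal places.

α = 0.846, β = -1.000

Setting ∂/∂α … = 0 gives: 91·α + 13·β = 64;  13·α + 4·β = 7.
det = 91·4 − 13² = 195.
α = (64·4 − 13·7)/195 = 11/13; β = (91·7 − 13·64)/195 = -1.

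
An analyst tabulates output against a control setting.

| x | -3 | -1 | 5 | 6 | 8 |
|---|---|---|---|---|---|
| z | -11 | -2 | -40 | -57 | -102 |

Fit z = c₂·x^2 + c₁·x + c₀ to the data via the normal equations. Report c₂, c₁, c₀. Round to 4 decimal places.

c₂ = -1.5202, c₁ = -0.5389, c₀ = 0.2632

With design matrix M, MᵀM = [[6099, 825, 135]; [825, 135, 15]; [135, 15, 5]] and Mᵀz = [-9681, -1323, -212]ᵀ.
Row-reducing yields c₂ = -751/494, c₁ = -1331/2470, c₀ = 5/19.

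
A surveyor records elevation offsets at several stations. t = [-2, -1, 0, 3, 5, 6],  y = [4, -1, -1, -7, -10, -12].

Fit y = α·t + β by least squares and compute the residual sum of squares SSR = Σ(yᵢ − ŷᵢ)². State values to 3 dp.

SSR = 5.301

Setting ∂/∂α … = 0 gives: 75·α + 11·β = -150;  11·α + 6·β = -27.
Determinant 75·6 − 11² = 329.
α = ((-150)·6 − 11·(-27))/329 = -603/329; β = (75·(-27) − 11·(-150))/329 = -375/329.
Residuals: 485/329, -557/329, 46/329, -17/47, 100/329, 45/329; SSR = 1744/329.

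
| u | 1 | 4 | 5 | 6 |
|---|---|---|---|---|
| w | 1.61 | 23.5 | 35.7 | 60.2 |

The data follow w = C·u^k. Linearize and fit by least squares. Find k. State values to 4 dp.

k = 1.9778

With ln wᵢ as the transformed response and ln uᵢ as the regressor:
Sums: Σln u = 4.7875, Σ(ln u)² = 7.7225, Σln w = 11.3061, Σln u·ln w = 17.4726.
Normal system: [[7.7225, 4.7875]; [4.7875, 4]]·[k, ln C]ᵀ = [17.4726, 11.3061]ᵀ.
Δ = 7.7225·4 − (4.7875)² = 7.9699; k = (17.4726·4 − 4.7875·11.3061)/7.9699 = 1.97775, ln C = (7.7225·11.3061 − 4.7875·17.4726)/7.9699 = 0.45940.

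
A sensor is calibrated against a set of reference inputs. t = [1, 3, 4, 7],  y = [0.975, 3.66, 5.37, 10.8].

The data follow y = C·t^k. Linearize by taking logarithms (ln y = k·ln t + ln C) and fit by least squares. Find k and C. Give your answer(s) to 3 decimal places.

k = 1.235, C = 0.966

Let Y = ln y. Fitting Y = k·ln t + ln C by least squares:
Over the data: Σln t = 4.4308, Σ(ln t)² = 6.9153, Σln y = 5.3325, Σln t·ln y = 8.3859.
Normal system: [[6.9153, 4.4308]; [4.4308, 4]]·[k, ln C]ᵀ = [8.3859, 5.3325]ᵀ.
Solving (det = 8.0292): k = 1.23503, ln C = -0.03491, so C = exp(-0.03491) = 0.96569.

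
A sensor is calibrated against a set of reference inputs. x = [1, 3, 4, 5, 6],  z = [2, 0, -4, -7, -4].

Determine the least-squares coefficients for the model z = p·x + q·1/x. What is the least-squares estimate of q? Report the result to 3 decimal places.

Sums needed: Σx·x = 87, Σx·1/x = 5, Σ1/x·1/x = 4469/3600.
Moment sums: Σx·z = -73, Σ1/x·z = -16/15.
Determinant 87·(4469/3600) − 5² = 99601/1200.
p = ((-73)·(4469/3600) − 5·(-16/15))/(99601/1200) = -307037/298803; q = (87·(-16/15) − 5·(-73))/(99601/1200) = 326640/99601.

q = 3.279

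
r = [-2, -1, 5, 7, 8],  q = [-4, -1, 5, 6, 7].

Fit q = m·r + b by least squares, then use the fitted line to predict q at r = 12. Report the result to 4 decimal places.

q̂ = 11.4624

Entries of MᵀM: Σr·r = 143, Σr = 17, Σ1 = 5.
Moment sums: Σr·q = 132, Σq = 13.
Normal equations: [[143, 17]; [17, 5]]·[m, b]ᵀ = [132, 13]ᵀ.
det = 143·5 − 17² = 426.
m = (132·5 − 17·13)/426 = 439/426; b = (143·13 − 17·132)/426 = -385/426.
At r = 12: q̂ = (439/426)·(12) + (-385/426)·(1) = 4883/426.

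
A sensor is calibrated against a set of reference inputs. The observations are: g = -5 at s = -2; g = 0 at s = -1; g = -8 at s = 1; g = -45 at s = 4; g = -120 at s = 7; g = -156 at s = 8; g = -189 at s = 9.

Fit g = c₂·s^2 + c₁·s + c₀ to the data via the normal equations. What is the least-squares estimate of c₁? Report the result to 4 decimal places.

Entries of AᵀA: Σs^2·s^2 = 13332, Σs^2·s = 1640, Σs^2 = 216, Σs·s = 216, Σs = 26, Σ1 = 7.
Right-hand side: Σs^2·g = -31921, Σs·g = -3967, Σg = -523.
Normal equations: [[13332, 1640, 216]; [1640, 216, 26]; [216, 26, 7]]·[c₂, c₁, c₀]ᵀ = [-31921, -3967, -523]ᵀ.
Row-reducing yields c₂ = -330775/165284, c₁ = -481549/165284, c₀ = -176847/82642.

c₁ = -2.9135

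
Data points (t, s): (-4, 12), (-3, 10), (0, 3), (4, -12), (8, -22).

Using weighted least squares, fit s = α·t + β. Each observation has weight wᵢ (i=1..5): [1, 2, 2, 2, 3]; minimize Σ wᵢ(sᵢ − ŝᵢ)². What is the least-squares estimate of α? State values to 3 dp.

Sums needed: Σwᵢ·t·t = 258, Σwᵢ·t = 22, Σwᵢ·1 = 10.
Right-hand side: Σwᵢ·t·s = -732, Σwᵢ·s = -52.
Normal equations: [[258, 22]; [22, 10]]·[α, β]ᵀ = [-732, -52]ᵀ.
Eliminating β: 10·(row 1) − 22·(row 2) gives 2096·α = 10·(-732) − 22·(-52) = -6176, so α = -386/131.
Then β = ((-52) − 22·(-386/131))/10 = 168/131.

α = -2.947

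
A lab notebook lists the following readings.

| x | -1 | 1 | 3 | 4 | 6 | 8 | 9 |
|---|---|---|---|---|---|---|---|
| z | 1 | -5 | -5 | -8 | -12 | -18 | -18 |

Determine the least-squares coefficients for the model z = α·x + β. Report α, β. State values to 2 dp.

α = -1.92, β = -1.06

With design matrix M, MᵀM = [[208, 30]; [30, 7]] and Mᵀz = [-431, -65]ᵀ.
Eliminating β: 7·(row 1) − 30·(row 2) gives 556·α = 7·(-431) − 30·(-65) = -1067, so α = -1067/556.
Then β = ((-65) − 30·(-1067/556))/7 = -295/278.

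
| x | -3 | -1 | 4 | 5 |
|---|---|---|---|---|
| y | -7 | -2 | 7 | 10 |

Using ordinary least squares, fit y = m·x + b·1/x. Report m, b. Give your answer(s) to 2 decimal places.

Compute the Gram sums: Σx·x = 51, Σx·1/x = 4, Σ1/x·1/x = 4369/3600.
Right-hand side: Σx·y = 101, Σ1/x·y = 97/12.
Δ = 51·(4369/3600) − 4² = 55073/1200.
m = (101·(4369/3600) − 4·(97/12))/(55073/1200) = 324869/165219; b = (51·(97/12) − 4·101)/(55073/1200) = 9900/55073.

m = 1.97, b = 0.18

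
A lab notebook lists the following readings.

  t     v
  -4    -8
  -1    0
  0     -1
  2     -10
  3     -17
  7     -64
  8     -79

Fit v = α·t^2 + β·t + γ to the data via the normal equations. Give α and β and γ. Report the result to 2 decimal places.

α = -0.94, β = -2.23, γ = -1.56

Sums needed: Σt^2·t^2 = 6851, Σt^2·t = 825, Σt^2 = 143, Σt·t = 143, Σt = 15, Σ1 = 7.
Moment sums: Σt^2·v = -8513, Σt·v = -1119, Σv = -179.
Row-reducing yields α = -274718/291761, β = -650463/291761, γ = -454800/291761.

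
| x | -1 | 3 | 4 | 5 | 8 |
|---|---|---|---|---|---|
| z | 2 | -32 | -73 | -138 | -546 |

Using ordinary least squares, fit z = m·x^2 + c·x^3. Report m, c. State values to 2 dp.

From the data, Σx^2·x^2 = 5059, Σx^2·x^3 = 37159, Σx^3·x^3 = 282595.
Moment sums: Σx^2·z = -39848, Σx^3·z = -302340.
Eliminating c: 282595·(row 1) − 37159·(row 2) gives 48856824·m = 282595·(-39848) − 37159·(-302340) = -26193500, so m = -6548375/12214206.
Then c = ((-302340) − 37159·(-6548375/12214206))/282595 = -12206557/12214206.

m = -0.54, c = -1.00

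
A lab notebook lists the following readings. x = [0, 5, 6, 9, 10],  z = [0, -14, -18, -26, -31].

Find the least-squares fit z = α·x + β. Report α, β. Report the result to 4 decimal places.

α = -3.0323, β = 0.3935

With design matrix A, AᵀA = [[242, 30]; [30, 5]] and Aᵀz = [-722, -89]ᵀ.
det = 242·5 − 30² = 310.
α = ((-722)·5 − 30·(-89))/310 = -94/31; β = (242·(-89) − 30·(-722))/310 = 61/155.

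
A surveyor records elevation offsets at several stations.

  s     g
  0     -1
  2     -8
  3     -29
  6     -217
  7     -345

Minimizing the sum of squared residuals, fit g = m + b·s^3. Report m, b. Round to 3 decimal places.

Compute the Gram sums: Σ1 = 5, Σs^3 = 594, Σs^3·s^3 = 165098.
Right-hand side: Σg = -600, Σs^3·g = -166054.
Normal equations: [[5, 594]; [594, 165098]]·[m, b]ᵀ = [-600, -166054]ᵀ.
det = 5·165098 − 594² = 472654.
m = ((-600)·165098 − 594·(-166054))/472654 = -211362/236327; b = (5·(-166054) − 594·(-600))/472654 = -236935/236327.

m = -0.894, b = -1.003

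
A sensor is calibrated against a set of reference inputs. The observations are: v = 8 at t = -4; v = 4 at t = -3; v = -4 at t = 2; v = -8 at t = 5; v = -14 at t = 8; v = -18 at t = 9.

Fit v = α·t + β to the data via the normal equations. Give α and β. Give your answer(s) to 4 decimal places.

MᵀM·[α, β]ᵀ = Mᵀv reads: 199·α + 17·β = -366;  17·α + 6·β = -32.
(Σt·t = 199, Σt = 17, Σ1 = 6, Σt·v = -366, Σv = -32.)
Determinant 199·6 − 17² = 905.
α = ((-366)·6 − 17·(-32))/905 = -1652/905; β = (199·(-32) − 17·(-366))/905 = -146/905.

α = -1.8254, β = -0.1613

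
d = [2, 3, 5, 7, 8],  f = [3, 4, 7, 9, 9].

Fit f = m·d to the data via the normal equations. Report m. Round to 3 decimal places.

m = 1.245

The normal equations are: 151·m = 188.
(Σd·d = 151, Σd·f = 188.)
Hence m = 188 / 151 ≈ 1.24503.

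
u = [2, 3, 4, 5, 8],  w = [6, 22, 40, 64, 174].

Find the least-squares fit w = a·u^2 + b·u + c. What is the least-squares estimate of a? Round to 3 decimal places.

The normal system AᵀA·[a, b, c]ᵀ = Aᵀw is [[5074, 736, 118]; [736, 118, 22]; [118, 22, 5]]·[a, b, c]ᵀ = [13598, 1950, 306]ᵀ.
Row-reducing yields a = 5399/1911, b = -803/1911, c = -330/91.

a = 2.825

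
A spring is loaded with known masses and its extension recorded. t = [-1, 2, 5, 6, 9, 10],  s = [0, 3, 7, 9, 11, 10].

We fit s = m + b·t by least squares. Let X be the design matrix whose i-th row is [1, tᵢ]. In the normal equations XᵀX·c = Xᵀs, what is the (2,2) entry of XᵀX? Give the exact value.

Row 2 ↔ basis t, column 2 ↔ basis t, so (XᵀX)_{2,2} = Σᵢ (t)·(t) = (-1)·(-1) + (2)·(2) + (5)·(5) + (6)·(6) + (9)·(9) + (10)·(10) = 247.

247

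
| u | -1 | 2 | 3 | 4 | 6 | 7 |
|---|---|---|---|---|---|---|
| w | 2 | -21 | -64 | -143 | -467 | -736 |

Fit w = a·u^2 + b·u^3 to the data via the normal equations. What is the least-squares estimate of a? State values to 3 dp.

a = -0.933

Forming AᵀA = [[4051, 25881]; [25881, 169195]] and Aᵀw = [-55822, -364370]ᵀ gives AᵀA·[a, b]ᵀ = Aᵀw.
Determinant 4051·169195 − 25881² = 15582784.
a = ((-55822)·169195 − 25881·(-364370))/15582784 = -1817915/1947848; b = (4051·(-364370) − 25881·(-55822))/15582784 = -3916711/1947848.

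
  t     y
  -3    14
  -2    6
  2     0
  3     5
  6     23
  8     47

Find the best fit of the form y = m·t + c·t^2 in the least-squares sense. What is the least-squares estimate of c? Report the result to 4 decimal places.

c = 0.9324

From the data, Σt·t = 126, Σt·t^2 = 728, Σt^2·t^2 = 5586.
Moment sums: Σt·y = 475, Σt^2·y = 4031.
Normal equations: [[126, 728]; [728, 5586]]·[m, c]ᵀ = [475, 4031]ᵀ.
Determinant 126·5586 − 728² = 173852.
m = (475·5586 − 728·4031)/173852 = -20087/12418; c = (126·4031 − 728·475)/173852 = 11579/12418.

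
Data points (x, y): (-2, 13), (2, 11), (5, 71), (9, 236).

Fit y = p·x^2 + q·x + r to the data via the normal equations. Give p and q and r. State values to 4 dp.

The normal system AᵀA·[p, q, r]ᵀ = Aᵀy is [[7218, 854, 114]; [854, 114, 14]; [114, 14, 4]]·[p, q, r]ᵀ = [20987, 2475, 331]ᵀ.
Inverting the 3×3 Gram matrix, [p, q, r]ᵀ = [167/56, -323/520, -61/910]ᵀ.

p = 2.9821, q = -0.6212, r = -0.0670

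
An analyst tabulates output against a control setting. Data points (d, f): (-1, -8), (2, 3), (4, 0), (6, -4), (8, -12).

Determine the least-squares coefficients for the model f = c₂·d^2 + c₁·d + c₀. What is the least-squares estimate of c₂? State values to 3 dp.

The normal system MᵀM·[c₂, c₁, c₀]ᵀ = Mᵀf is [[5665, 799, 121]; [799, 121, 19]; [121, 19, 5]]·[c₂, c₁, c₀]ᵀ = [-908, -106, -21]ᵀ.
Inverting the 3×3 Gram matrix, [c₂, c₁, c₀]ᵀ = [-13279/23124, 79885/23124, -6611/1927]ᵀ.

c₂ = -0.574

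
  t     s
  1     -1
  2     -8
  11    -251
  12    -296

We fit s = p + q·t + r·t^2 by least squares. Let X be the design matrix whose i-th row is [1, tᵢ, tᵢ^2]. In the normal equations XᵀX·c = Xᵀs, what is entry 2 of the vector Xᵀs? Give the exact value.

Entry 2 ↔ basis t, so (Xᵀs)_{2} = Σᵢ (t)·sᵢ = (1)·(-1) + (2)·(-8) + (11)·(-251) + (12)·(-296) = -6330.

-6330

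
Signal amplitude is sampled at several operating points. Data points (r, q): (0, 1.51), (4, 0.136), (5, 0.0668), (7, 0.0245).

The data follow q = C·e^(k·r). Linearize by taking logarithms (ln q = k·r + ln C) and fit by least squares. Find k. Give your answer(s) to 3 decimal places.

Linearized form: ln q = k·r + ln C. From the 4 transformed points,
Σr = 16.0000, Σ(r)² = 90.0000, Σln q = -7.9981, Σr·ln q = -47.4742.
Normal system: [[90.0000, 16.0000]; [16.0000, 4]]·[k, ln C]ᵀ = [-47.4742, -7.9981]ᵀ.
Slope k = (n·Σr·ln q − Σr·Σln q)/(n·Σ(r)² − (Σr)²) = (4·-47.4742 − 16.0000·-7.9981)/104.0000 = -0.59545; ln C = (Σln q − k·Σr)/n = 0.38227.

k = -0.595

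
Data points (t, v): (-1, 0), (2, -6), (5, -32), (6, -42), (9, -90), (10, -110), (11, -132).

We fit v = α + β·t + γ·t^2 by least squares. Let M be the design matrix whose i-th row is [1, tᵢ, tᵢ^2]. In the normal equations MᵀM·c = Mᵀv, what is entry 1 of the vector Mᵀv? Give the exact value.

Entry 1 ↔ basis 1, so (Mᵀv)_{1} = Σᵢ vᵢ = (1)·(0) + (1)·(-6) + (1)·(-32) + (1)·(-42) + (1)·(-90) + (1)·(-110) + (1)·(-132) = -412.

-412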